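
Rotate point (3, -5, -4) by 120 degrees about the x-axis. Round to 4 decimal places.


x' = 3
y' = -5*cos(120) - -4*sin(120) = 5.9641
z' = -5*sin(120) + -4*cos(120) = -2.3301

(3, 5.9641, -2.3301)


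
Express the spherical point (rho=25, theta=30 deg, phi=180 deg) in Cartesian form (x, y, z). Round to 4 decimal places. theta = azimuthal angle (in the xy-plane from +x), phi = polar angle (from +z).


x = 25 * sin(180) * cos(30) = 0
y = 25 * sin(180) * sin(30) = 0
z = 25 * cos(180) = -25

(0, 0, -25)


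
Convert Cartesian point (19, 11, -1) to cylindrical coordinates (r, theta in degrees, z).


r = sqrt(19^2 + 11^2) = 21.9545
theta = atan2(11, 19) = 30.0686 deg
z = -1

r = 21.9545, theta = 30.0686 deg, z = -1


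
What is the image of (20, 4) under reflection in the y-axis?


Reflection across y-axis: (x, y) -> (-x, y)
(20, 4) -> (-20, 4)

(-20, 4)


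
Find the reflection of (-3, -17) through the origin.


Reflection through origin: (x, y) -> (-x, -y)
(-3, -17) -> (3, 17)

(3, 17)


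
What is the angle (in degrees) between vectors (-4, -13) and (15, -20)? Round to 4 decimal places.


dot = -4*15 + -13*-20 = 200
|u| = 13.6015, |v| = 25
cos(angle) = 0.5882
angle = 53.9726 degrees

53.9726 degrees


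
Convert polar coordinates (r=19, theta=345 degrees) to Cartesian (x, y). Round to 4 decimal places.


x = 19 * cos(345) = 18.3526
y = 19 * sin(345) = -4.9176

(18.3526, -4.9176)


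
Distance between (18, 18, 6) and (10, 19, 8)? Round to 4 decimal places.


d = sqrt((10-18)^2 + (19-18)^2 + (8-6)^2) = 8.3066

8.3066


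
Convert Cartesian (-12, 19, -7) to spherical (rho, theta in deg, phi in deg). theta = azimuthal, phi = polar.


rho = sqrt((-12)^2 + 19^2 + (-7)^2) = 23.5372
theta = atan2(19, -12) = 122.2756 deg
phi = acos(-7/23.5372) = 107.3016 deg

rho = 23.5372, theta = 122.2756 deg, phi = 107.3016 deg


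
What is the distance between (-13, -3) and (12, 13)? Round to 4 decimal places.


d = sqrt((12--13)^2 + (13--3)^2) = 29.6816

29.6816


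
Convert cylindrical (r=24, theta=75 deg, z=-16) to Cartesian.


x = 24 * cos(75) = 6.2117
y = 24 * sin(75) = 23.1822
z = -16

(6.2117, 23.1822, -16)


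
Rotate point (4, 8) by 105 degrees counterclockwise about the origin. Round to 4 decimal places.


x' = 4*cos(105) - 8*sin(105) = -8.7627
y' = 4*sin(105) + 8*cos(105) = 1.7932

(-8.7627, 1.7932)


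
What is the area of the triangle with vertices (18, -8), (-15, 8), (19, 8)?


Area = |x1(y2-y3) + x2(y3-y1) + x3(y1-y2)| / 2
= |18*(8-8) + -15*(8--8) + 19*(-8-8)| / 2
= 272

272


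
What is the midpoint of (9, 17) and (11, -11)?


Midpoint = ((9+11)/2, (17+-11)/2) = (10, 3)

(10, 3)


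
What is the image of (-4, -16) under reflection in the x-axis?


Reflection across x-axis: (x, y) -> (x, -y)
(-4, -16) -> (-4, 16)

(-4, 16)


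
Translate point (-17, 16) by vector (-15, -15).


Translation: (x+dx, y+dy) = (-17+-15, 16+-15) = (-32, 1)

(-32, 1)


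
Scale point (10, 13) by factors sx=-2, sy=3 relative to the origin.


Scaling: (x*sx, y*sy) = (10*-2, 13*3) = (-20, 39)

(-20, 39)


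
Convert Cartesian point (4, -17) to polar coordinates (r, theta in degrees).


r = sqrt(4^2 + (-17)^2) = 17.4642
theta = atan2(-17, 4) = 283.2405 degrees

r = 17.4642, theta = 283.2405 degrees


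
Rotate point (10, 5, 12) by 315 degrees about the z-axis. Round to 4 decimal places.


x' = 10*cos(315) - 5*sin(315) = 10.6066
y' = 10*sin(315) + 5*cos(315) = -3.5355
z' = 12

(10.6066, -3.5355, 12)


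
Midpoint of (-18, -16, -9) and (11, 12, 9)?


Midpoint = ((-18+11)/2, (-16+12)/2, (-9+9)/2) = (-3.5, -2, 0)

(-3.5, -2, 0)


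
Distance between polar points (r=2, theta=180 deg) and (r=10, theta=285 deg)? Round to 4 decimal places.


d = sqrt(r1^2 + r2^2 - 2*r1*r2*cos(t2-t1))
d = sqrt(2^2 + 10^2 - 2*2*10*cos(285-180)) = 10.6936

10.6936


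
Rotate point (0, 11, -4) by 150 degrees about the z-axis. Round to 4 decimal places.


x' = 0*cos(150) - 11*sin(150) = -5.5
y' = 0*sin(150) + 11*cos(150) = -9.5263
z' = -4

(-5.5, -9.5263, -4)


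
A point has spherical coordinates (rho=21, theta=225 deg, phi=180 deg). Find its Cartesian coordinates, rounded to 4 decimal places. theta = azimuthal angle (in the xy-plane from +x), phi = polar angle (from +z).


x = 21 * sin(180) * cos(225) = 0
y = 21 * sin(180) * sin(225) = 0
z = 21 * cos(180) = -21

(0, 0, -21)


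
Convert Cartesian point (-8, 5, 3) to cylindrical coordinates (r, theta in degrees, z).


r = sqrt((-8)^2 + 5^2) = 9.434
theta = atan2(5, -8) = 147.9946 deg
z = 3

r = 9.434, theta = 147.9946 deg, z = 3


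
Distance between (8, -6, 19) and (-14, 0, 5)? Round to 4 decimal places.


d = sqrt((-14-8)^2 + (0--6)^2 + (5-19)^2) = 26.7582

26.7582


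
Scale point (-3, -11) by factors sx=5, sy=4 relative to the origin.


Scaling: (x*sx, y*sy) = (-3*5, -11*4) = (-15, -44)

(-15, -44)


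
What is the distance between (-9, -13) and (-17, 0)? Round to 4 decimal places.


d = sqrt((-17--9)^2 + (0--13)^2) = 15.2643

15.2643


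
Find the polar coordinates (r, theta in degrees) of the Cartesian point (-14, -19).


r = sqrt((-14)^2 + (-19)^2) = 23.6008
theta = atan2(-19, -14) = 233.6156 degrees

r = 23.6008, theta = 233.6156 degrees


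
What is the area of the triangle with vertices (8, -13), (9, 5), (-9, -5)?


Area = |x1(y2-y3) + x2(y3-y1) + x3(y1-y2)| / 2
= |8*(5--5) + 9*(-5--13) + -9*(-13-5)| / 2
= 157

157


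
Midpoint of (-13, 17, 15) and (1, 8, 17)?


Midpoint = ((-13+1)/2, (17+8)/2, (15+17)/2) = (-6, 12.5, 16)

(-6, 12.5, 16)


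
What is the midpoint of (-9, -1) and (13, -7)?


Midpoint = ((-9+13)/2, (-1+-7)/2) = (2, -4)

(2, -4)


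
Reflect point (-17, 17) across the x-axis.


Reflection across x-axis: (x, y) -> (x, -y)
(-17, 17) -> (-17, -17)

(-17, -17)


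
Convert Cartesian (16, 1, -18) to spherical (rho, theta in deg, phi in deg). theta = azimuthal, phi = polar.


rho = sqrt(16^2 + 1^2 + (-18)^2) = 24.1039
theta = atan2(1, 16) = 3.5763 deg
phi = acos(-18/24.1039) = 138.311 deg

rho = 24.1039, theta = 3.5763 deg, phi = 138.311 deg


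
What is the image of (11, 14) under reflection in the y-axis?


Reflection across y-axis: (x, y) -> (-x, y)
(11, 14) -> (-11, 14)

(-11, 14)


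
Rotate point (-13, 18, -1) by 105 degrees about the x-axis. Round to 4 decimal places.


x' = -13
y' = 18*cos(105) - -1*sin(105) = -3.6928
z' = 18*sin(105) + -1*cos(105) = 17.6455

(-13, -3.6928, 17.6455)


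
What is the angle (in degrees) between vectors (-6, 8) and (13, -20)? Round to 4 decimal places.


dot = -6*13 + 8*-20 = -238
|u| = 10, |v| = 23.8537
cos(angle) = -0.9977
angle = 176.154 degrees

176.154 degrees


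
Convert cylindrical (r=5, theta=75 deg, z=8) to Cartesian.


x = 5 * cos(75) = 1.2941
y = 5 * sin(75) = 4.8296
z = 8

(1.2941, 4.8296, 8)


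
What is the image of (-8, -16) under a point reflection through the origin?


Reflection through origin: (x, y) -> (-x, -y)
(-8, -16) -> (8, 16)

(8, 16)


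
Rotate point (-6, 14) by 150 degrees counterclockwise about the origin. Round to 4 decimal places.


x' = -6*cos(150) - 14*sin(150) = -1.8038
y' = -6*sin(150) + 14*cos(150) = -15.1244

(-1.8038, -15.1244)


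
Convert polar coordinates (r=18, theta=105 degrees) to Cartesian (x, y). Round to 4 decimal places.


x = 18 * cos(105) = -4.6587
y = 18 * sin(105) = 17.3867

(-4.6587, 17.3867)


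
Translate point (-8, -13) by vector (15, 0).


Translation: (x+dx, y+dy) = (-8+15, -13+0) = (7, -13)

(7, -13)


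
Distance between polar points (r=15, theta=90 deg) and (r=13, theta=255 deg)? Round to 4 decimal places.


d = sqrt(r1^2 + r2^2 - 2*r1*r2*cos(t2-t1))
d = sqrt(15^2 + 13^2 - 2*15*13*cos(255-90)) = 27.7617

27.7617


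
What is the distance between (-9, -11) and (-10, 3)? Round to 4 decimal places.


d = sqrt((-10--9)^2 + (3--11)^2) = 14.0357

14.0357


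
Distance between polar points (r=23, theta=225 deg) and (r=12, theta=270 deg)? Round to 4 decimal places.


d = sqrt(r1^2 + r2^2 - 2*r1*r2*cos(t2-t1))
d = sqrt(23^2 + 12^2 - 2*23*12*cos(270-225)) = 16.813

16.813


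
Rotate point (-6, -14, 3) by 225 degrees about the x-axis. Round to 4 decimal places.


x' = -6
y' = -14*cos(225) - 3*sin(225) = 12.0208
z' = -14*sin(225) + 3*cos(225) = 7.7782

(-6, 12.0208, 7.7782)


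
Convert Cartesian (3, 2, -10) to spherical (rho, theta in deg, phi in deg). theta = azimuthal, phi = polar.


rho = sqrt(3^2 + 2^2 + (-10)^2) = 10.6301
theta = atan2(2, 3) = 33.6901 deg
phi = acos(-10/10.6301) = 160.173 deg

rho = 10.6301, theta = 33.6901 deg, phi = 160.173 deg


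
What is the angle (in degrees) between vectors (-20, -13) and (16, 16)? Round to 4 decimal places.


dot = -20*16 + -13*16 = -528
|u| = 23.8537, |v| = 22.6274
cos(angle) = -0.9782
angle = 168.0239 degrees

168.0239 degrees


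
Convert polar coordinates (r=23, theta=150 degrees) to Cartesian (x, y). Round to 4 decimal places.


x = 23 * cos(150) = -19.9186
y = 23 * sin(150) = 11.5

(-19.9186, 11.5)


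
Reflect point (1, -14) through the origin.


Reflection through origin: (x, y) -> (-x, -y)
(1, -14) -> (-1, 14)

(-1, 14)


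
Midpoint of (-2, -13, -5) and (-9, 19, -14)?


Midpoint = ((-2+-9)/2, (-13+19)/2, (-5+-14)/2) = (-5.5, 3, -9.5)

(-5.5, 3, -9.5)


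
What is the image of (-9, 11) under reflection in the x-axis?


Reflection across x-axis: (x, y) -> (x, -y)
(-9, 11) -> (-9, -11)

(-9, -11)


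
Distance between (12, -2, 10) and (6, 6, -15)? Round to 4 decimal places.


d = sqrt((6-12)^2 + (6--2)^2 + (-15-10)^2) = 26.9258

26.9258


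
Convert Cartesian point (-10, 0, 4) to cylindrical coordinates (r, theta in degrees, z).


r = sqrt((-10)^2 + 0^2) = 10
theta = atan2(0, -10) = 180 deg
z = 4

r = 10, theta = 180 deg, z = 4


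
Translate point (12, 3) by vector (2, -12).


Translation: (x+dx, y+dy) = (12+2, 3+-12) = (14, -9)

(14, -9)


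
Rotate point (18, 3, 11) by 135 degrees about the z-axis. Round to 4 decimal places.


x' = 18*cos(135) - 3*sin(135) = -14.8492
y' = 18*sin(135) + 3*cos(135) = 10.6066
z' = 11

(-14.8492, 10.6066, 11)


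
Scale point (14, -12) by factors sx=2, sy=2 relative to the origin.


Scaling: (x*sx, y*sy) = (14*2, -12*2) = (28, -24)

(28, -24)


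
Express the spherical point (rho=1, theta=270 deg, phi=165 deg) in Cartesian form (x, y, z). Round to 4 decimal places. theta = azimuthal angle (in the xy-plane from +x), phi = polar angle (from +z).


x = 1 * sin(165) * cos(270) = 0
y = 1 * sin(165) * sin(270) = -0.2588
z = 1 * cos(165) = -0.9659

(0, -0.2588, -0.9659)


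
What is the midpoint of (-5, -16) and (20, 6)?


Midpoint = ((-5+20)/2, (-16+6)/2) = (7.5, -5)

(7.5, -5)


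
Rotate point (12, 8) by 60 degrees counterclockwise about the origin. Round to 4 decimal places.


x' = 12*cos(60) - 8*sin(60) = -0.9282
y' = 12*sin(60) + 8*cos(60) = 14.3923

(-0.9282, 14.3923)


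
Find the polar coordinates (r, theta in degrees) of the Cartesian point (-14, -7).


r = sqrt((-14)^2 + (-7)^2) = 15.6525
theta = atan2(-7, -14) = 206.5651 degrees

r = 15.6525, theta = 206.5651 degrees


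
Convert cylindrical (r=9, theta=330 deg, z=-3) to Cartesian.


x = 9 * cos(330) = 7.7942
y = 9 * sin(330) = -4.5
z = -3

(7.7942, -4.5, -3)


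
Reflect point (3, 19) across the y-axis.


Reflection across y-axis: (x, y) -> (-x, y)
(3, 19) -> (-3, 19)

(-3, 19)


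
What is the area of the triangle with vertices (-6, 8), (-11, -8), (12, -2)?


Area = |x1(y2-y3) + x2(y3-y1) + x3(y1-y2)| / 2
= |-6*(-8--2) + -11*(-2-8) + 12*(8--8)| / 2
= 169

169


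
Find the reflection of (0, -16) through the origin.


Reflection through origin: (x, y) -> (-x, -y)
(0, -16) -> (0, 16)

(0, 16)


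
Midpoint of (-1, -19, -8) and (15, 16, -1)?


Midpoint = ((-1+15)/2, (-19+16)/2, (-8+-1)/2) = (7, -1.5, -4.5)

(7, -1.5, -4.5)


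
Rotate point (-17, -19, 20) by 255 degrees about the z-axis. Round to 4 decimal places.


x' = -17*cos(255) - -19*sin(255) = -13.9527
y' = -17*sin(255) + -19*cos(255) = 21.3383
z' = 20

(-13.9527, 21.3383, 20)


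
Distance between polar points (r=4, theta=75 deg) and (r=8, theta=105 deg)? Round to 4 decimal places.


d = sqrt(r1^2 + r2^2 - 2*r1*r2*cos(t2-t1))
d = sqrt(4^2 + 8^2 - 2*4*8*cos(105-75)) = 4.9573

4.9573


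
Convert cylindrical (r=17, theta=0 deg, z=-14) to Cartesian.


x = 17 * cos(0) = 17
y = 17 * sin(0) = 0
z = -14

(17, 0, -14)


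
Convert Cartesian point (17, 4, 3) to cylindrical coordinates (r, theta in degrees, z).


r = sqrt(17^2 + 4^2) = 17.4642
theta = atan2(4, 17) = 13.2405 deg
z = 3

r = 17.4642, theta = 13.2405 deg, z = 3


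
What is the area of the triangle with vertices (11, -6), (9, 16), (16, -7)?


Area = |x1(y2-y3) + x2(y3-y1) + x3(y1-y2)| / 2
= |11*(16--7) + 9*(-7--6) + 16*(-6-16)| / 2
= 54

54


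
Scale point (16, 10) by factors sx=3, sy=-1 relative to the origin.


Scaling: (x*sx, y*sy) = (16*3, 10*-1) = (48, -10)

(48, -10)


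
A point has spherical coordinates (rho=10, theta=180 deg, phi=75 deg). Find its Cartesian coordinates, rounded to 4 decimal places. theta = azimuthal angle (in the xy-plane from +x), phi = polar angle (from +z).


x = 10 * sin(75) * cos(180) = -9.6593
y = 10 * sin(75) * sin(180) = 0
z = 10 * cos(75) = 2.5882

(-9.6593, 0, 2.5882)


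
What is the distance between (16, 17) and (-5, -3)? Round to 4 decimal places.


d = sqrt((-5-16)^2 + (-3-17)^2) = 29

29


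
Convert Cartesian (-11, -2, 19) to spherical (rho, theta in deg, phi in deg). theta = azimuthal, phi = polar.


rho = sqrt((-11)^2 + (-2)^2 + 19^2) = 22.0454
theta = atan2(-2, -11) = 190.3048 deg
phi = acos(19/22.0454) = 30.4742 deg

rho = 22.0454, theta = 190.3048 deg, phi = 30.4742 deg


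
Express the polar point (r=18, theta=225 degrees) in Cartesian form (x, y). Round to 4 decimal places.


x = 18 * cos(225) = -12.7279
y = 18 * sin(225) = -12.7279

(-12.7279, -12.7279)


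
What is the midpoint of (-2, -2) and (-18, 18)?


Midpoint = ((-2+-18)/2, (-2+18)/2) = (-10, 8)

(-10, 8)


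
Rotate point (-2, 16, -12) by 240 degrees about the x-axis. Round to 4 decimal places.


x' = -2
y' = 16*cos(240) - -12*sin(240) = -18.3923
z' = 16*sin(240) + -12*cos(240) = -7.8564

(-2, -18.3923, -7.8564)


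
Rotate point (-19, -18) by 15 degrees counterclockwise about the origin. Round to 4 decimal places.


x' = -19*cos(15) - -18*sin(15) = -13.6938
y' = -19*sin(15) + -18*cos(15) = -22.3042

(-13.6938, -22.3042)


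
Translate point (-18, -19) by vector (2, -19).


Translation: (x+dx, y+dy) = (-18+2, -19+-19) = (-16, -38)

(-16, -38)


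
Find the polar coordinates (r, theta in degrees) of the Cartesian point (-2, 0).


r = sqrt((-2)^2 + 0^2) = 2
theta = atan2(0, -2) = 180 degrees

r = 2, theta = 180 degrees


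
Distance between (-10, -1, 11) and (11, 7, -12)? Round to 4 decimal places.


d = sqrt((11--10)^2 + (7--1)^2 + (-12-11)^2) = 32.1559

32.1559


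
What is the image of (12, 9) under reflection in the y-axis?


Reflection across y-axis: (x, y) -> (-x, y)
(12, 9) -> (-12, 9)

(-12, 9)


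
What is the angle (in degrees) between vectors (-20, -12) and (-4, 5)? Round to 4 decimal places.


dot = -20*-4 + -12*5 = 20
|u| = 23.3238, |v| = 6.4031
cos(angle) = 0.1339
angle = 82.3039 degrees

82.3039 degrees


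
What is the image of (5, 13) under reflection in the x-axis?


Reflection across x-axis: (x, y) -> (x, -y)
(5, 13) -> (5, -13)

(5, -13)


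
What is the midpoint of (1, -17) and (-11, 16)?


Midpoint = ((1+-11)/2, (-17+16)/2) = (-5, -0.5)

(-5, -0.5)


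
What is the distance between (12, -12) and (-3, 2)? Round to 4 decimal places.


d = sqrt((-3-12)^2 + (2--12)^2) = 20.5183

20.5183


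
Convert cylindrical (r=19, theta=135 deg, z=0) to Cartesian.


x = 19 * cos(135) = -13.435
y = 19 * sin(135) = 13.435
z = 0

(-13.435, 13.435, 0)


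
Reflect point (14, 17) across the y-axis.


Reflection across y-axis: (x, y) -> (-x, y)
(14, 17) -> (-14, 17)

(-14, 17)


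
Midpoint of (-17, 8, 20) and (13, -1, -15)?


Midpoint = ((-17+13)/2, (8+-1)/2, (20+-15)/2) = (-2, 3.5, 2.5)

(-2, 3.5, 2.5)


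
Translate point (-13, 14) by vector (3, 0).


Translation: (x+dx, y+dy) = (-13+3, 14+0) = (-10, 14)

(-10, 14)


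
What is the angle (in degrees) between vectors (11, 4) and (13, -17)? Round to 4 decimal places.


dot = 11*13 + 4*-17 = 75
|u| = 11.7047, |v| = 21.4009
cos(angle) = 0.2994
angle = 72.5777 degrees

72.5777 degrees


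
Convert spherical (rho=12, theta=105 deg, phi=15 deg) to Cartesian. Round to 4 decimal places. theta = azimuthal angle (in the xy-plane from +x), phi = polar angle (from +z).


x = 12 * sin(15) * cos(105) = -0.8038
y = 12 * sin(15) * sin(105) = 3
z = 12 * cos(15) = 11.5911

(-0.8038, 3, 11.5911)


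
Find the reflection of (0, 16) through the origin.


Reflection through origin: (x, y) -> (-x, -y)
(0, 16) -> (0, -16)

(0, -16)


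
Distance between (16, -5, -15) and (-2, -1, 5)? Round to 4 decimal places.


d = sqrt((-2-16)^2 + (-1--5)^2 + (5--15)^2) = 27.2029

27.2029


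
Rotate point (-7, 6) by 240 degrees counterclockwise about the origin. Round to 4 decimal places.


x' = -7*cos(240) - 6*sin(240) = 8.6962
y' = -7*sin(240) + 6*cos(240) = 3.0622

(8.6962, 3.0622)


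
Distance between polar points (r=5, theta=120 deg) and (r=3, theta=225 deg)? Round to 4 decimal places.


d = sqrt(r1^2 + r2^2 - 2*r1*r2*cos(t2-t1))
d = sqrt(5^2 + 3^2 - 2*5*3*cos(225-120)) = 6.4626

6.4626


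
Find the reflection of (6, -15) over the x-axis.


Reflection across x-axis: (x, y) -> (x, -y)
(6, -15) -> (6, 15)

(6, 15)


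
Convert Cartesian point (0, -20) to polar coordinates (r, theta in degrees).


r = sqrt(0^2 + (-20)^2) = 20
theta = atan2(-20, 0) = 270 degrees

r = 20, theta = 270 degrees


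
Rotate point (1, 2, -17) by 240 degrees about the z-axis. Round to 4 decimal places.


x' = 1*cos(240) - 2*sin(240) = 1.2321
y' = 1*sin(240) + 2*cos(240) = -1.866
z' = -17

(1.2321, -1.866, -17)


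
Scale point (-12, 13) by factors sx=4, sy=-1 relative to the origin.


Scaling: (x*sx, y*sy) = (-12*4, 13*-1) = (-48, -13)

(-48, -13)


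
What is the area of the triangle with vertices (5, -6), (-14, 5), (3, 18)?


Area = |x1(y2-y3) + x2(y3-y1) + x3(y1-y2)| / 2
= |5*(5-18) + -14*(18--6) + 3*(-6-5)| / 2
= 217

217


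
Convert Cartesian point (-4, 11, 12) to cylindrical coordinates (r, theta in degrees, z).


r = sqrt((-4)^2 + 11^2) = 11.7047
theta = atan2(11, -4) = 109.9831 deg
z = 12

r = 11.7047, theta = 109.9831 deg, z = 12


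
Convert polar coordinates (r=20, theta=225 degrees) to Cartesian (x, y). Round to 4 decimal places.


x = 20 * cos(225) = -14.1421
y = 20 * sin(225) = -14.1421

(-14.1421, -14.1421)


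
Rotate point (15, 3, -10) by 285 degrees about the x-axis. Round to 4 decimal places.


x' = 15
y' = 3*cos(285) - -10*sin(285) = -8.8828
z' = 3*sin(285) + -10*cos(285) = -5.486

(15, -8.8828, -5.486)


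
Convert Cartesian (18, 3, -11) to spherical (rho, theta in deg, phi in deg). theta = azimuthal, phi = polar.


rho = sqrt(18^2 + 3^2 + (-11)^2) = 21.3073
theta = atan2(3, 18) = 9.4623 deg
phi = acos(-11/21.3073) = 121.0814 deg

rho = 21.3073, theta = 9.4623 deg, phi = 121.0814 deg


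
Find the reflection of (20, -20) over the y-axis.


Reflection across y-axis: (x, y) -> (-x, y)
(20, -20) -> (-20, -20)

(-20, -20)


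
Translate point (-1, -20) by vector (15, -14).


Translation: (x+dx, y+dy) = (-1+15, -20+-14) = (14, -34)

(14, -34)


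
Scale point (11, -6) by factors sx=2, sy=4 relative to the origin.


Scaling: (x*sx, y*sy) = (11*2, -6*4) = (22, -24)

(22, -24)


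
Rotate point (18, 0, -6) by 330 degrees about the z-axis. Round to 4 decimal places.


x' = 18*cos(330) - 0*sin(330) = 15.5885
y' = 18*sin(330) + 0*cos(330) = -9
z' = -6

(15.5885, -9, -6)


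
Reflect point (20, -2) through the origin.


Reflection through origin: (x, y) -> (-x, -y)
(20, -2) -> (-20, 2)

(-20, 2)


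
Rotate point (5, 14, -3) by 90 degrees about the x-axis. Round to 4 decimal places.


x' = 5
y' = 14*cos(90) - -3*sin(90) = 3
z' = 14*sin(90) + -3*cos(90) = 14

(5, 3, 14)


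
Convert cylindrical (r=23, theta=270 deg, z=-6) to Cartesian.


x = 23 * cos(270) = 0
y = 23 * sin(270) = -23
z = -6

(0, -23, -6)


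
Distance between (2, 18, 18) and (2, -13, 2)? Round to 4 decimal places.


d = sqrt((2-2)^2 + (-13-18)^2 + (2-18)^2) = 34.8855

34.8855


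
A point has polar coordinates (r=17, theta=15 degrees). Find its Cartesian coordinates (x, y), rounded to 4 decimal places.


x = 17 * cos(15) = 16.4207
y = 17 * sin(15) = 4.3999

(16.4207, 4.3999)


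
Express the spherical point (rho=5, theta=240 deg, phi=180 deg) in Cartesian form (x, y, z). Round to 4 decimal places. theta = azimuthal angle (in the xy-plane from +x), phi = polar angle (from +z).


x = 5 * sin(180) * cos(240) = 0
y = 5 * sin(180) * sin(240) = 0
z = 5 * cos(180) = -5

(0, 0, -5)


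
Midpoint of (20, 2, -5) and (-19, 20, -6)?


Midpoint = ((20+-19)/2, (2+20)/2, (-5+-6)/2) = (0.5, 11, -5.5)

(0.5, 11, -5.5)


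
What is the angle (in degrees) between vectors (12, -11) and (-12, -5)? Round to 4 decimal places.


dot = 12*-12 + -11*-5 = -89
|u| = 16.2788, |v| = 13
cos(angle) = -0.4206
angle = 114.8697 degrees

114.8697 degrees


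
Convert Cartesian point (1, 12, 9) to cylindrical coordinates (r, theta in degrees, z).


r = sqrt(1^2 + 12^2) = 12.0416
theta = atan2(12, 1) = 85.2364 deg
z = 9

r = 12.0416, theta = 85.2364 deg, z = 9


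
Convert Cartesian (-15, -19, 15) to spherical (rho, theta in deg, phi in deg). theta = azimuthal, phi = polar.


rho = sqrt((-15)^2 + (-19)^2 + 15^2) = 28.4781
theta = atan2(-19, -15) = 231.7098 deg
phi = acos(15/28.4781) = 58.2158 deg

rho = 28.4781, theta = 231.7098 deg, phi = 58.2158 deg


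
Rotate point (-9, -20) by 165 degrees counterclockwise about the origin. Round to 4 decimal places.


x' = -9*cos(165) - -20*sin(165) = 13.8697
y' = -9*sin(165) + -20*cos(165) = 16.9891

(13.8697, 16.9891)


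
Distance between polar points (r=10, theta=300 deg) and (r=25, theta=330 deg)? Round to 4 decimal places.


d = sqrt(r1^2 + r2^2 - 2*r1*r2*cos(t2-t1))
d = sqrt(10^2 + 25^2 - 2*10*25*cos(330-300)) = 17.0876

17.0876


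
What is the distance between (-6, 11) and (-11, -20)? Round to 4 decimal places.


d = sqrt((-11--6)^2 + (-20-11)^2) = 31.4006

31.4006


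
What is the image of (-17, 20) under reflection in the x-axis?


Reflection across x-axis: (x, y) -> (x, -y)
(-17, 20) -> (-17, -20)

(-17, -20)


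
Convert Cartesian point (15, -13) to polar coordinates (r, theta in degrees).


r = sqrt(15^2 + (-13)^2) = 19.8494
theta = atan2(-13, 15) = 319.0856 degrees

r = 19.8494, theta = 319.0856 degrees


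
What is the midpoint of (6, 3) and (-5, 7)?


Midpoint = ((6+-5)/2, (3+7)/2) = (0.5, 5)

(0.5, 5)


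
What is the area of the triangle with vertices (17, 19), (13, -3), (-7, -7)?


Area = |x1(y2-y3) + x2(y3-y1) + x3(y1-y2)| / 2
= |17*(-3--7) + 13*(-7-19) + -7*(19--3)| / 2
= 212

212


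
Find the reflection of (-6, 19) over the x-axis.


Reflection across x-axis: (x, y) -> (x, -y)
(-6, 19) -> (-6, -19)

(-6, -19)


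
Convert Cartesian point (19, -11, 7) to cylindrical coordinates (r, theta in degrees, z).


r = sqrt(19^2 + (-11)^2) = 21.9545
theta = atan2(-11, 19) = 329.9314 deg
z = 7

r = 21.9545, theta = 329.9314 deg, z = 7


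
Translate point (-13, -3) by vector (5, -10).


Translation: (x+dx, y+dy) = (-13+5, -3+-10) = (-8, -13)

(-8, -13)


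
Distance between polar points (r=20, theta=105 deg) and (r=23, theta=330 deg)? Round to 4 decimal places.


d = sqrt(r1^2 + r2^2 - 2*r1*r2*cos(t2-t1))
d = sqrt(20^2 + 23^2 - 2*20*23*cos(330-105)) = 39.7434

39.7434


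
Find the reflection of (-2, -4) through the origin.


Reflection through origin: (x, y) -> (-x, -y)
(-2, -4) -> (2, 4)

(2, 4)


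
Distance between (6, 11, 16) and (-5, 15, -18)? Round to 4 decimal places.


d = sqrt((-5-6)^2 + (15-11)^2 + (-18-16)^2) = 35.9583

35.9583


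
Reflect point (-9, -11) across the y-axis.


Reflection across y-axis: (x, y) -> (-x, y)
(-9, -11) -> (9, -11)

(9, -11)


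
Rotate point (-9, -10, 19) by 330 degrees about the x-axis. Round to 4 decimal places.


x' = -9
y' = -10*cos(330) - 19*sin(330) = 0.8397
z' = -10*sin(330) + 19*cos(330) = 21.4545

(-9, 0.8397, 21.4545)


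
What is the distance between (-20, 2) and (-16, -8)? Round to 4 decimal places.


d = sqrt((-16--20)^2 + (-8-2)^2) = 10.7703

10.7703


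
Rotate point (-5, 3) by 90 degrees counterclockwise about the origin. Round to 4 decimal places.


x' = -5*cos(90) - 3*sin(90) = -3
y' = -5*sin(90) + 3*cos(90) = -5

(-3, -5)


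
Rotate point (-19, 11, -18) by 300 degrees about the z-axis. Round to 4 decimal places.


x' = -19*cos(300) - 11*sin(300) = 0.0263
y' = -19*sin(300) + 11*cos(300) = 21.9545
z' = -18

(0.0263, 21.9545, -18)


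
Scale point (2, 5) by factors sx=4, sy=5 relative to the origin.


Scaling: (x*sx, y*sy) = (2*4, 5*5) = (8, 25)

(8, 25)


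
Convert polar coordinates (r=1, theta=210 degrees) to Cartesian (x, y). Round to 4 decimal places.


x = 1 * cos(210) = -0.866
y = 1 * sin(210) = -0.5

(-0.866, -0.5)


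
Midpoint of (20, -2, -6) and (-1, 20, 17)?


Midpoint = ((20+-1)/2, (-2+20)/2, (-6+17)/2) = (9.5, 9, 5.5)

(9.5, 9, 5.5)


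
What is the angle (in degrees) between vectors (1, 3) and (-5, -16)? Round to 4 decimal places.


dot = 1*-5 + 3*-16 = -53
|u| = 3.1623, |v| = 16.7631
cos(angle) = -0.9998
angle = 178.9191 degrees

178.9191 degrees


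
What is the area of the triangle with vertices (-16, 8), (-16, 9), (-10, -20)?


Area = |x1(y2-y3) + x2(y3-y1) + x3(y1-y2)| / 2
= |-16*(9--20) + -16*(-20-8) + -10*(8-9)| / 2
= 3

3


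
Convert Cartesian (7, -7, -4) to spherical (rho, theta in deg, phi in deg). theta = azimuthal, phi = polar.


rho = sqrt(7^2 + (-7)^2 + (-4)^2) = 10.6771
theta = atan2(-7, 7) = 315 deg
phi = acos(-4/10.6771) = 112.0017 deg

rho = 10.6771, theta = 315 deg, phi = 112.0017 deg


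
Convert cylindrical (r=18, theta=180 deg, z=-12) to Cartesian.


x = 18 * cos(180) = -18
y = 18 * sin(180) = 0
z = -12

(-18, 0, -12)


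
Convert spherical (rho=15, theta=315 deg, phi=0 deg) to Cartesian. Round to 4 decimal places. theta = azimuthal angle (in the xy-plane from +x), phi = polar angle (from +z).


x = 15 * sin(0) * cos(315) = 0
y = 15 * sin(0) * sin(315) = 0
z = 15 * cos(0) = 15

(0, 0, 15)


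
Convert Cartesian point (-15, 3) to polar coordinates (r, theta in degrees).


r = sqrt((-15)^2 + 3^2) = 15.2971
theta = atan2(3, -15) = 168.6901 degrees

r = 15.2971, theta = 168.6901 degrees


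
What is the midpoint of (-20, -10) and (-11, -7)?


Midpoint = ((-20+-11)/2, (-10+-7)/2) = (-15.5, -8.5)

(-15.5, -8.5)


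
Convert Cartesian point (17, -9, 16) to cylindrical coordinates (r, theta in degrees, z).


r = sqrt(17^2 + (-9)^2) = 19.2354
theta = atan2(-9, 17) = 332.1027 deg
z = 16

r = 19.2354, theta = 332.1027 deg, z = 16


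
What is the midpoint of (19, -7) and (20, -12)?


Midpoint = ((19+20)/2, (-7+-12)/2) = (19.5, -9.5)

(19.5, -9.5)


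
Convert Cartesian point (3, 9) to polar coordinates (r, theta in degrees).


r = sqrt(3^2 + 9^2) = 9.4868
theta = atan2(9, 3) = 71.5651 degrees

r = 9.4868, theta = 71.5651 degrees


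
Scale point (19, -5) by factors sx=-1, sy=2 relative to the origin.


Scaling: (x*sx, y*sy) = (19*-1, -5*2) = (-19, -10)

(-19, -10)


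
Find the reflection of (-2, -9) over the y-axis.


Reflection across y-axis: (x, y) -> (-x, y)
(-2, -9) -> (2, -9)

(2, -9)


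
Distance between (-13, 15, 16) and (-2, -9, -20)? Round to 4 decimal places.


d = sqrt((-2--13)^2 + (-9-15)^2 + (-20-16)^2) = 44.643

44.643


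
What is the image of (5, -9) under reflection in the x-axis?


Reflection across x-axis: (x, y) -> (x, -y)
(5, -9) -> (5, 9)

(5, 9)


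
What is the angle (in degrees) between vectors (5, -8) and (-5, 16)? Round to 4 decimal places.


dot = 5*-5 + -8*16 = -153
|u| = 9.434, |v| = 16.7631
cos(angle) = -0.9675
angle = 165.3486 degrees

165.3486 degrees


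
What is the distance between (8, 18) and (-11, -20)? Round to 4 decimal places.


d = sqrt((-11-8)^2 + (-20-18)^2) = 42.4853

42.4853


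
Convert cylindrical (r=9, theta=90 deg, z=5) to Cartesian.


x = 9 * cos(90) = 0
y = 9 * sin(90) = 9
z = 5

(0, 9, 5)


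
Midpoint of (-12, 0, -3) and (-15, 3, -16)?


Midpoint = ((-12+-15)/2, (0+3)/2, (-3+-16)/2) = (-13.5, 1.5, -9.5)

(-13.5, 1.5, -9.5)


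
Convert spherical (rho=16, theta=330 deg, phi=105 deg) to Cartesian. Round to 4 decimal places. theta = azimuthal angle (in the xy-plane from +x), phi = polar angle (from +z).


x = 16 * sin(105) * cos(330) = 13.3843
y = 16 * sin(105) * sin(330) = -7.7274
z = 16 * cos(105) = -4.1411

(13.3843, -7.7274, -4.1411)


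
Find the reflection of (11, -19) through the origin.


Reflection through origin: (x, y) -> (-x, -y)
(11, -19) -> (-11, 19)

(-11, 19)


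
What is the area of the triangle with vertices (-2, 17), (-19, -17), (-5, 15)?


Area = |x1(y2-y3) + x2(y3-y1) + x3(y1-y2)| / 2
= |-2*(-17-15) + -19*(15-17) + -5*(17--17)| / 2
= 34

34


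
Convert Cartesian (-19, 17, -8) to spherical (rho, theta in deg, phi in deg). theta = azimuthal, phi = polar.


rho = sqrt((-19)^2 + 17^2 + (-8)^2) = 26.7208
theta = atan2(17, -19) = 138.1798 deg
phi = acos(-8/26.7208) = 107.4211 deg

rho = 26.7208, theta = 138.1798 deg, phi = 107.4211 deg


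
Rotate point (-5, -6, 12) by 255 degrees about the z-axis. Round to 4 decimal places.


x' = -5*cos(255) - -6*sin(255) = -4.5015
y' = -5*sin(255) + -6*cos(255) = 6.3825
z' = 12

(-4.5015, 6.3825, 12)


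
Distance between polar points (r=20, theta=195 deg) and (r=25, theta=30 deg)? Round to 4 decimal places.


d = sqrt(r1^2 + r2^2 - 2*r1*r2*cos(t2-t1))
d = sqrt(20^2 + 25^2 - 2*20*25*cos(30-195)) = 44.6198

44.6198


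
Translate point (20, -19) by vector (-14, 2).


Translation: (x+dx, y+dy) = (20+-14, -19+2) = (6, -17)

(6, -17)


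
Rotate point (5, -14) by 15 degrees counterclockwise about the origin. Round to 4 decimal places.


x' = 5*cos(15) - -14*sin(15) = 8.4531
y' = 5*sin(15) + -14*cos(15) = -12.2289

(8.4531, -12.2289)


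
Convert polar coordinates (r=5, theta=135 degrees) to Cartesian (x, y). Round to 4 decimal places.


x = 5 * cos(135) = -3.5355
y = 5 * sin(135) = 3.5355

(-3.5355, 3.5355)


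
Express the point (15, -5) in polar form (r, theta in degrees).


r = sqrt(15^2 + (-5)^2) = 15.8114
theta = atan2(-5, 15) = 341.5651 degrees

r = 15.8114, theta = 341.5651 degrees


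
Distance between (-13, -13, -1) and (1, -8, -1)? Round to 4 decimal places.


d = sqrt((1--13)^2 + (-8--13)^2 + (-1--1)^2) = 14.8661

14.8661


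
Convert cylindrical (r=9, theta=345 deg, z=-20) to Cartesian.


x = 9 * cos(345) = 8.6933
y = 9 * sin(345) = -2.3294
z = -20

(8.6933, -2.3294, -20)


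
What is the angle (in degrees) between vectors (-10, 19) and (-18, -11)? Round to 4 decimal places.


dot = -10*-18 + 19*-11 = -29
|u| = 21.4709, |v| = 21.095
cos(angle) = -0.064
angle = 93.671 degrees

93.671 degrees


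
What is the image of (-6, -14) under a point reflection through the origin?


Reflection through origin: (x, y) -> (-x, -y)
(-6, -14) -> (6, 14)

(6, 14)


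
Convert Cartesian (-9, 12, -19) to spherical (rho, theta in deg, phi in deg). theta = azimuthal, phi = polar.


rho = sqrt((-9)^2 + 12^2 + (-19)^2) = 24.2074
theta = atan2(12, -9) = 126.8699 deg
phi = acos(-19/24.2074) = 141.7098 deg

rho = 24.2074, theta = 126.8699 deg, phi = 141.7098 deg


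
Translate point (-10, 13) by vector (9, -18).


Translation: (x+dx, y+dy) = (-10+9, 13+-18) = (-1, -5)

(-1, -5)


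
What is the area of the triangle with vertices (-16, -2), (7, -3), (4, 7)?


Area = |x1(y2-y3) + x2(y3-y1) + x3(y1-y2)| / 2
= |-16*(-3-7) + 7*(7--2) + 4*(-2--3)| / 2
= 113.5

113.5


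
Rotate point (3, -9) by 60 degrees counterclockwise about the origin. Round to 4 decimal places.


x' = 3*cos(60) - -9*sin(60) = 9.2942
y' = 3*sin(60) + -9*cos(60) = -1.9019

(9.2942, -1.9019)


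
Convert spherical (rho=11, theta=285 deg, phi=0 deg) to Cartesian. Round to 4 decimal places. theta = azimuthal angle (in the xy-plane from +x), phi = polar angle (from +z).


x = 11 * sin(0) * cos(285) = 0
y = 11 * sin(0) * sin(285) = 0
z = 11 * cos(0) = 11

(0, 0, 11)


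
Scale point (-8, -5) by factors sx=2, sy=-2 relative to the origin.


Scaling: (x*sx, y*sy) = (-8*2, -5*-2) = (-16, 10)

(-16, 10)


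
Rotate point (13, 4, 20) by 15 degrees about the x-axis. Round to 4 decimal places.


x' = 13
y' = 4*cos(15) - 20*sin(15) = -1.3127
z' = 4*sin(15) + 20*cos(15) = 20.3538

(13, -1.3127, 20.3538)


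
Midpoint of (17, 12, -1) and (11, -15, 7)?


Midpoint = ((17+11)/2, (12+-15)/2, (-1+7)/2) = (14, -1.5, 3)

(14, -1.5, 3)


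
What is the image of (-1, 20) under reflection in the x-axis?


Reflection across x-axis: (x, y) -> (x, -y)
(-1, 20) -> (-1, -20)

(-1, -20)


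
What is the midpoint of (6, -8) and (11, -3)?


Midpoint = ((6+11)/2, (-8+-3)/2) = (8.5, -5.5)

(8.5, -5.5)


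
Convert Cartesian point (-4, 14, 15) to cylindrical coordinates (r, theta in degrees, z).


r = sqrt((-4)^2 + 14^2) = 14.5602
theta = atan2(14, -4) = 105.9454 deg
z = 15

r = 14.5602, theta = 105.9454 deg, z = 15


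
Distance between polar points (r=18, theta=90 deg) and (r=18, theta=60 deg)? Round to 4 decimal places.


d = sqrt(r1^2 + r2^2 - 2*r1*r2*cos(t2-t1))
d = sqrt(18^2 + 18^2 - 2*18*18*cos(60-90)) = 9.3175

9.3175


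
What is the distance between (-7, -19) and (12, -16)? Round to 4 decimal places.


d = sqrt((12--7)^2 + (-16--19)^2) = 19.2354

19.2354


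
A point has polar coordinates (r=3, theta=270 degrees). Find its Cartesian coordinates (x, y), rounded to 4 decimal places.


x = 3 * cos(270) = 0
y = 3 * sin(270) = -3

(0, -3)


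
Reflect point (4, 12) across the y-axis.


Reflection across y-axis: (x, y) -> (-x, y)
(4, 12) -> (-4, 12)

(-4, 12)


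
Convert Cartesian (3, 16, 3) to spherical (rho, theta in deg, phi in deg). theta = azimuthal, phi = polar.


rho = sqrt(3^2 + 16^2 + 3^2) = 16.5529
theta = atan2(16, 3) = 79.3803 deg
phi = acos(3/16.5529) = 79.5582 deg

rho = 16.5529, theta = 79.3803 deg, phi = 79.5582 deg


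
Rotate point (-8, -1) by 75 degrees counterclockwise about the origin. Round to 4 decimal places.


x' = -8*cos(75) - -1*sin(75) = -1.1046
y' = -8*sin(75) + -1*cos(75) = -7.9862

(-1.1046, -7.9862)


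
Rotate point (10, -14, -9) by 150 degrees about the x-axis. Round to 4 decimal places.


x' = 10
y' = -14*cos(150) - -9*sin(150) = 16.6244
z' = -14*sin(150) + -9*cos(150) = 0.7942

(10, 16.6244, 0.7942)


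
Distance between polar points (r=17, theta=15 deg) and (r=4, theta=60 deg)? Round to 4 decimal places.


d = sqrt(r1^2 + r2^2 - 2*r1*r2*cos(t2-t1))
d = sqrt(17^2 + 4^2 - 2*17*4*cos(60-15)) = 14.4511

14.4511


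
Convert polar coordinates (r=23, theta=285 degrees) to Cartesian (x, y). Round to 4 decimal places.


x = 23 * cos(285) = 5.9528
y = 23 * sin(285) = -22.2163

(5.9528, -22.2163)


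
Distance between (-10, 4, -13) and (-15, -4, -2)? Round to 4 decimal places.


d = sqrt((-15--10)^2 + (-4-4)^2 + (-2--13)^2) = 14.4914

14.4914


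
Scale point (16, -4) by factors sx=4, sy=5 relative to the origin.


Scaling: (x*sx, y*sy) = (16*4, -4*5) = (64, -20)

(64, -20)


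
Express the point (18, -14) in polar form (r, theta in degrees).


r = sqrt(18^2 + (-14)^2) = 22.8035
theta = atan2(-14, 18) = 322.125 degrees

r = 22.8035, theta = 322.125 degrees


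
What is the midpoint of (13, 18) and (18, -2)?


Midpoint = ((13+18)/2, (18+-2)/2) = (15.5, 8)

(15.5, 8)


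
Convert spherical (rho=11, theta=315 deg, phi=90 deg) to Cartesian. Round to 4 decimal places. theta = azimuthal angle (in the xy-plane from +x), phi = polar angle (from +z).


x = 11 * sin(90) * cos(315) = 7.7782
y = 11 * sin(90) * sin(315) = -7.7782
z = 11 * cos(90) = 0

(7.7782, -7.7782, 0)


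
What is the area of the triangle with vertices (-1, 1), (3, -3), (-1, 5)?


Area = |x1(y2-y3) + x2(y3-y1) + x3(y1-y2)| / 2
= |-1*(-3-5) + 3*(5-1) + -1*(1--3)| / 2
= 8

8


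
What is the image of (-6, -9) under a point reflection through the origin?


Reflection through origin: (x, y) -> (-x, -y)
(-6, -9) -> (6, 9)

(6, 9)


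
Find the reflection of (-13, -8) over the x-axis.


Reflection across x-axis: (x, y) -> (x, -y)
(-13, -8) -> (-13, 8)

(-13, 8)


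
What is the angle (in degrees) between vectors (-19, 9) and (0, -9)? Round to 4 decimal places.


dot = -19*0 + 9*-9 = -81
|u| = 21.0238, |v| = 9
cos(angle) = -0.4281
angle = 115.3462 degrees

115.3462 degrees


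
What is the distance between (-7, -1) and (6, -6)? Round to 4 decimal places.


d = sqrt((6--7)^2 + (-6--1)^2) = 13.9284

13.9284


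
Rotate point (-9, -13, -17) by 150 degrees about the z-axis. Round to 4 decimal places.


x' = -9*cos(150) - -13*sin(150) = 14.2942
y' = -9*sin(150) + -13*cos(150) = 6.7583
z' = -17

(14.2942, 6.7583, -17)


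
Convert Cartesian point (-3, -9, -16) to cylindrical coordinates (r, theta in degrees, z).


r = sqrt((-3)^2 + (-9)^2) = 9.4868
theta = atan2(-9, -3) = 251.5651 deg
z = -16

r = 9.4868, theta = 251.5651 deg, z = -16


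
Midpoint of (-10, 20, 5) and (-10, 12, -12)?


Midpoint = ((-10+-10)/2, (20+12)/2, (5+-12)/2) = (-10, 16, -3.5)

(-10, 16, -3.5)


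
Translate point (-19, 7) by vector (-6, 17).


Translation: (x+dx, y+dy) = (-19+-6, 7+17) = (-25, 24)

(-25, 24)


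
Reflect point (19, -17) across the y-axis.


Reflection across y-axis: (x, y) -> (-x, y)
(19, -17) -> (-19, -17)

(-19, -17)


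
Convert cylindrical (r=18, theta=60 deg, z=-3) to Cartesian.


x = 18 * cos(60) = 9
y = 18 * sin(60) = 15.5885
z = -3

(9, 15.5885, -3)


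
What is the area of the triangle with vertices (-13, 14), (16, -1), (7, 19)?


Area = |x1(y2-y3) + x2(y3-y1) + x3(y1-y2)| / 2
= |-13*(-1-19) + 16*(19-14) + 7*(14--1)| / 2
= 222.5

222.5


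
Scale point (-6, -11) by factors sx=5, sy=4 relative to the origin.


Scaling: (x*sx, y*sy) = (-6*5, -11*4) = (-30, -44)

(-30, -44)


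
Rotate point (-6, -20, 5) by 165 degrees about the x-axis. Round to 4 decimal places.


x' = -6
y' = -20*cos(165) - 5*sin(165) = 18.0244
z' = -20*sin(165) + 5*cos(165) = -10.006

(-6, 18.0244, -10.006)


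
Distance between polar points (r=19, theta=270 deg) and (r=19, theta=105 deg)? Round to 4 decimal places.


d = sqrt(r1^2 + r2^2 - 2*r1*r2*cos(t2-t1))
d = sqrt(19^2 + 19^2 - 2*19*19*cos(105-270)) = 37.6749

37.6749


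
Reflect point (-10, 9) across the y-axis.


Reflection across y-axis: (x, y) -> (-x, y)
(-10, 9) -> (10, 9)

(10, 9)


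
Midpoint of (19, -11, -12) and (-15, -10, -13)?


Midpoint = ((19+-15)/2, (-11+-10)/2, (-12+-13)/2) = (2, -10.5, -12.5)

(2, -10.5, -12.5)


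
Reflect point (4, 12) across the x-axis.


Reflection across x-axis: (x, y) -> (x, -y)
(4, 12) -> (4, -12)

(4, -12)
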